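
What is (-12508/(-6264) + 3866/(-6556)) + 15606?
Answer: 20029563029/1283337 ≈ 15607.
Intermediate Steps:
(-12508/(-6264) + 3866/(-6556)) + 15606 = (-12508*(-1/6264) + 3866*(-1/6556)) + 15606 = (3127/1566 - 1933/3278) + 15606 = 1805807/1283337 + 15606 = 20029563029/1283337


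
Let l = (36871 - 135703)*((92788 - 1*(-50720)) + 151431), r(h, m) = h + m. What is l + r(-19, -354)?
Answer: -29149411621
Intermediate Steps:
l = -29149411248 (l = -98832*((92788 + 50720) + 151431) = -98832*(143508 + 151431) = -98832*294939 = -29149411248)
l + r(-19, -354) = -29149411248 + (-19 - 354) = -29149411248 - 373 = -29149411621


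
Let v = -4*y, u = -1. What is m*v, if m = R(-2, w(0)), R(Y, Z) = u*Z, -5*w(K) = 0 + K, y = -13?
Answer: 0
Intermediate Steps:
w(K) = -K/5 (w(K) = -(0 + K)/5 = -K/5)
R(Y, Z) = -Z
m = 0 (m = -(-1)*0/5 = -1*0 = 0)
v = 52 (v = -4*(-13) = 52)
m*v = 0*52 = 0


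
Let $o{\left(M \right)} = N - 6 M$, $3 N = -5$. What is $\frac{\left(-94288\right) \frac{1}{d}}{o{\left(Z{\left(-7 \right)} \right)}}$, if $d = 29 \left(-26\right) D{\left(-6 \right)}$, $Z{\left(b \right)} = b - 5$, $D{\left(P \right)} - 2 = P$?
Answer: $- \frac{35358}{79547} \approx -0.44449$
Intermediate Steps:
$N = - \frac{5}{3}$ ($N = \frac{1}{3} \left(-5\right) = - \frac{5}{3} \approx -1.6667$)
$D{\left(P \right)} = 2 + P$
$Z{\left(b \right)} = -5 + b$ ($Z{\left(b \right)} = b - 5 = -5 + b$)
$o{\left(M \right)} = - \frac{5}{3} - 6 M$
$d = 3016$ ($d = 29 \left(-26\right) \left(2 - 6\right) = \left(-754\right) \left(-4\right) = 3016$)
$\frac{\left(-94288\right) \frac{1}{d}}{o{\left(Z{\left(-7 \right)} \right)}} = \frac{\left(-94288\right) \frac{1}{3016}}{- \frac{5}{3} - 6 \left(-5 - 7\right)} = \frac{\left(-94288\right) \frac{1}{3016}}{- \frac{5}{3} - -72} = - \frac{11786}{377 \left(- \frac{5}{3} + 72\right)} = - \frac{11786}{377 \cdot \frac{211}{3}} = \left(- \frac{11786}{377}\right) \frac{3}{211} = - \frac{35358}{79547}$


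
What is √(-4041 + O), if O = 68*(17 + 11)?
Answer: I*√2137 ≈ 46.228*I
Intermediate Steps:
O = 1904 (O = 68*28 = 1904)
√(-4041 + O) = √(-4041 + 1904) = √(-2137) = I*√2137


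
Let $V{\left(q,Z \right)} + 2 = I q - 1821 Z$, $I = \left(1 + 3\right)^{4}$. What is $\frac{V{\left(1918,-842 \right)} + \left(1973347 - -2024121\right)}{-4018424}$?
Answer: $- \frac{1505439}{1004606} \approx -1.4985$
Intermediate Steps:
$I = 256$ ($I = 4^{4} = 256$)
$V{\left(q,Z \right)} = -2 - 1821 Z + 256 q$ ($V{\left(q,Z \right)} = -2 - \left(- 256 q + 1821 Z\right) = -2 - 1821 Z + 256 q$)
$\frac{V{\left(1918,-842 \right)} + \left(1973347 - -2024121\right)}{-4018424} = \frac{\left(-2 - -1533282 + 256 \cdot 1918\right) + \left(1973347 - -2024121\right)}{-4018424} = \left(\left(-2 + 1533282 + 491008\right) + \left(1973347 + 2024121\right)\right) \left(- \frac{1}{4018424}\right) = \left(2024288 + 3997468\right) \left(- \frac{1}{4018424}\right) = 6021756 \left(- \frac{1}{4018424}\right) = - \frac{1505439}{1004606}$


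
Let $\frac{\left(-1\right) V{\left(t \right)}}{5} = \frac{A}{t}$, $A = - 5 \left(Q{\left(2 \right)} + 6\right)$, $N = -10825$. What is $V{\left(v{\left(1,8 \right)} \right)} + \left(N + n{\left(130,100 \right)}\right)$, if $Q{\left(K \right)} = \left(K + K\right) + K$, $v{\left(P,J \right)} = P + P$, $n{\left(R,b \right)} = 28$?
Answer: $-10647$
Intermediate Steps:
$v{\left(P,J \right)} = 2 P$
$Q{\left(K \right)} = 3 K$ ($Q{\left(K \right)} = 2 K + K = 3 K$)
$A = -60$ ($A = - 5 \left(3 \cdot 2 + 6\right) = - 5 \left(6 + 6\right) = \left(-5\right) 12 = -60$)
$V{\left(t \right)} = \frac{300}{t}$ ($V{\left(t \right)} = - 5 \left(- \frac{60}{t}\right) = \frac{300}{t}$)
$V{\left(v{\left(1,8 \right)} \right)} + \left(N + n{\left(130,100 \right)}\right) = \frac{300}{2 \cdot 1} + \left(-10825 + 28\right) = \frac{300}{2} - 10797 = 300 \cdot \frac{1}{2} - 10797 = 150 - 10797 = -10647$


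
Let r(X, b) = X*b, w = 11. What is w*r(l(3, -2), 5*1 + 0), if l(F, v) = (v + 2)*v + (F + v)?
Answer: 55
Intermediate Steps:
l(F, v) = F + v + v*(2 + v) (l(F, v) = (2 + v)*v + (F + v) = v*(2 + v) + (F + v) = F + v + v*(2 + v))
w*r(l(3, -2), 5*1 + 0) = 11*((3 + (-2)² + 3*(-2))*(5*1 + 0)) = 11*((3 + 4 - 6)*(5 + 0)) = 11*(1*5) = 11*5 = 55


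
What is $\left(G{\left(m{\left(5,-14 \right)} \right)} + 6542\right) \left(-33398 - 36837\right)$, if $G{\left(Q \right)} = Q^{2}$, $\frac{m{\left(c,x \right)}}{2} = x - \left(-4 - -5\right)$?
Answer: $-522688870$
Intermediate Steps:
$m{\left(c,x \right)} = -2 + 2 x$ ($m{\left(c,x \right)} = 2 \left(x - \left(-4 - -5\right)\right) = 2 \left(x - \left(-4 + 5\right)\right) = 2 \left(x - 1\right) = 2 \left(-1 + x\right) = -2 + 2 x$)
$\left(G{\left(m{\left(5,-14 \right)} \right)} + 6542\right) \left(-33398 - 36837\right) = \left(\left(-2 + 2 \left(-14\right)\right)^{2} + 6542\right) \left(-33398 - 36837\right) = \left(\left(-2 - 28\right)^{2} + 6542\right) \left(-70235\right) = \left(\left(-30\right)^{2} + 6542\right) \left(-70235\right) = \left(900 + 6542\right) \left(-70235\right) = 7442 \left(-70235\right) = -522688870$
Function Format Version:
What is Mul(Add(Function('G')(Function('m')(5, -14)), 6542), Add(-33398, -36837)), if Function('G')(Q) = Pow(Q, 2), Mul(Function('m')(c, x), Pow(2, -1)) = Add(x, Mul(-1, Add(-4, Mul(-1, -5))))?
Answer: -522688870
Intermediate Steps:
Function('m')(c, x) = Add(-2, Mul(2, x)) (Function('m')(c, x) = Mul(2, Add(x, Mul(-1, Add(-4, Mul(-1, -5))))) = Mul(2, Add(x, Mul(-1, Add(-4, 5)))) = Mul(2, Add(x, Mul(-1, 1))) = Mul(2, Add(x, -1)) = Mul(2, Add(-1, x)) = Add(-2, Mul(2, x)))
Mul(Add(Function('G')(Function('m')(5, -14)), 6542), Add(-33398, -36837)) = Mul(Add(Pow(Add(-2, Mul(2, -14)), 2), 6542), Add(-33398, -36837)) = Mul(Add(Pow(Add(-2, -28), 2), 6542), -70235) = Mul(Add(Pow(-30, 2), 6542), -70235) = Mul(Add(900, 6542), -70235) = Mul(7442, -70235) = -522688870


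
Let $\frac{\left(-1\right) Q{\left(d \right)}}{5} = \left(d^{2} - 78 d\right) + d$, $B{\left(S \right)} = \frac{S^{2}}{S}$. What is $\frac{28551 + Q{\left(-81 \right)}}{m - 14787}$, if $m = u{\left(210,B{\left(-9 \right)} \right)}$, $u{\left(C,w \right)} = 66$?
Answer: $\frac{11813}{4907} \approx 2.4074$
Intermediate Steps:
$B{\left(S \right)} = S$
$Q{\left(d \right)} = - 5 d^{2} + 385 d$ ($Q{\left(d \right)} = - 5 \left(\left(d^{2} - 78 d\right) + d\right) = - 5 \left(d^{2} - 77 d\right) = - 5 d^{2} + 385 d$)
$m = 66$
$\frac{28551 + Q{\left(-81 \right)}}{m - 14787} = \frac{28551 + 5 \left(-81\right) \left(77 - -81\right)}{66 - 14787} = \frac{28551 + 5 \left(-81\right) \left(77 + 81\right)}{-14721} = \left(28551 + 5 \left(-81\right) 158\right) \left(- \frac{1}{14721}\right) = \left(28551 - 63990\right) \left(- \frac{1}{14721}\right) = \left(-35439\right) \left(- \frac{1}{14721}\right) = \frac{11813}{4907}$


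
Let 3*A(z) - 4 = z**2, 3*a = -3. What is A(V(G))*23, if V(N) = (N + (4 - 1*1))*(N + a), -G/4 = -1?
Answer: 10235/3 ≈ 3411.7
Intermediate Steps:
a = -1 (a = (1/3)*(-3) = -1)
G = 4 (G = -4*(-1) = 4)
V(N) = (-1 + N)*(3 + N) (V(N) = (N + (4 - 1*1))*(N - 1) = (N + (4 - 1))*(-1 + N) = (N + 3)*(-1 + N) = (3 + N)*(-1 + N) = (-1 + N)*(3 + N))
A(z) = 4/3 + z**2/3
A(V(G))*23 = (4/3 + (-3 + 4**2 + 2*4)**2/3)*23 = (4/3 + (-3 + 16 + 8)**2/3)*23 = (4/3 + (1/3)*21**2)*23 = (4/3 + (1/3)*441)*23 = (4/3 + 147)*23 = (445/3)*23 = 10235/3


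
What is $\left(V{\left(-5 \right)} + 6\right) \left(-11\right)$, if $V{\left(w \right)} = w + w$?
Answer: $44$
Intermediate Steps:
$V{\left(w \right)} = 2 w$
$\left(V{\left(-5 \right)} + 6\right) \left(-11\right) = \left(2 \left(-5\right) + 6\right) \left(-11\right) = \left(-10 + 6\right) \left(-11\right) = \left(-4\right) \left(-11\right) = 44$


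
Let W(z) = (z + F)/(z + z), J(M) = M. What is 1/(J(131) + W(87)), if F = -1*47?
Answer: 87/11417 ≈ 0.0076202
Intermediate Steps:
F = -47
W(z) = (-47 + z)/(2*z) (W(z) = (z - 47)/(z + z) = (-47 + z)/((2*z)) = (-47 + z)*(1/(2*z)) = (-47 + z)/(2*z))
1/(J(131) + W(87)) = 1/(131 + (½)*(-47 + 87)/87) = 1/(131 + (½)*(1/87)*40) = 1/(131 + 20/87) = 1/(11417/87) = 87/11417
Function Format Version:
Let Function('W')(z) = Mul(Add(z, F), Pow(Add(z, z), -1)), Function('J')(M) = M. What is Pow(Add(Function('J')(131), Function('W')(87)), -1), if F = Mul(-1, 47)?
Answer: Rational(87, 11417) ≈ 0.0076202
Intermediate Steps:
F = -47
Function('W')(z) = Mul(Rational(1, 2), Pow(z, -1), Add(-47, z)) (Function('W')(z) = Mul(Add(z, -47), Pow(Add(z, z), -1)) = Mul(Add(-47, z), Pow(Mul(2, z), -1)) = Mul(Add(-47, z), Mul(Rational(1, 2), Pow(z, -1))) = Mul(Rational(1, 2), Pow(z, -1), Add(-47, z)))
Pow(Add(Function('J')(131), Function('W')(87)), -1) = Pow(Add(131, Mul(Rational(1, 2), Pow(87, -1), Add(-47, 87))), -1) = Pow(Add(131, Mul(Rational(1, 2), Rational(1, 87), 40)), -1) = Pow(Add(131, Rational(20, 87)), -1) = Pow(Rational(11417, 87), -1) = Rational(87, 11417)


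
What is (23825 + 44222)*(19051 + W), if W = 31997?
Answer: 3473663256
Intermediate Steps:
(23825 + 44222)*(19051 + W) = (23825 + 44222)*(19051 + 31997) = 68047*51048 = 3473663256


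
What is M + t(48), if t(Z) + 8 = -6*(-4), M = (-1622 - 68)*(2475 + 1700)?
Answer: -7055734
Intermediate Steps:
M = -7055750 (M = -1690*4175 = -7055750)
t(Z) = 16 (t(Z) = -8 - 6*(-4) = -8 + 24 = 16)
M + t(48) = -7055750 + 16 = -7055734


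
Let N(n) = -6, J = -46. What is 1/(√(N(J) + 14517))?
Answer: √14511/14511 ≈ 0.0083014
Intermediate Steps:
1/(√(N(J) + 14517)) = 1/(√(-6 + 14517)) = 1/(√14511) = √14511/14511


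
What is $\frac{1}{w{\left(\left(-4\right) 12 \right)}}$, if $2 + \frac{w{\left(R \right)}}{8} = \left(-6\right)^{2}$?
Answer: $\frac{1}{272} \approx 0.0036765$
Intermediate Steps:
$w{\left(R \right)} = 272$ ($w{\left(R \right)} = -16 + 8 \left(-6\right)^{2} = -16 + 8 \cdot 36 = -16 + 288 = 272$)
$\frac{1}{w{\left(\left(-4\right) 12 \right)}} = \frac{1}{272}$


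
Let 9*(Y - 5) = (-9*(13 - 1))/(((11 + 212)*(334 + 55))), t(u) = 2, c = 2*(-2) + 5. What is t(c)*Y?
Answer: 867446/86747 ≈ 9.9997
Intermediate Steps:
c = 1 (c = -4 + 5 = 1)
Y = 433723/86747 (Y = 5 + ((-9*(13 - 1))/(((11 + 212)*(334 + 55))))/9 = 5 + ((-9*12)/((223*389)))/9 = 5 + (-108/86747)/9 = 5 + (-108*1/86747)/9 = 5 + (⅑)*(-108/86747) = 5 - 12/86747 = 433723/86747 ≈ 4.9999)
t(c)*Y = 2*(433723/86747) = 867446/86747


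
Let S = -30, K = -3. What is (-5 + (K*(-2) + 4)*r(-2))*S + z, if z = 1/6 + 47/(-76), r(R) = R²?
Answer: -239503/228 ≈ -1050.5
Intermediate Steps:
z = -103/228 (z = 1*(⅙) + 47*(-1/76) = ⅙ - 47/76 = -103/228 ≈ -0.45175)
(-5 + (K*(-2) + 4)*r(-2))*S + z = (-5 + (-3*(-2) + 4)*(-2)²)*(-30) - 103/228 = (-5 + (6 + 4)*4)*(-30) - 103/228 = (-5 + 10*4)*(-30) - 103/228 = (-5 + 40)*(-30) - 103/228 = 35*(-30) - 103/228 = -1050 - 103/228 = -239503/228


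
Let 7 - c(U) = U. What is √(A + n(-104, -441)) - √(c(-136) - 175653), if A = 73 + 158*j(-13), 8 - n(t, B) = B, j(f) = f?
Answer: I*(-√175510 + 2*√383) ≈ -379.8*I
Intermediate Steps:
c(U) = 7 - U
n(t, B) = 8 - B
A = -1981 (A = 73 + 158*(-13) = 73 - 2054 = -1981)
√(A + n(-104, -441)) - √(c(-136) - 175653) = √(-1981 + (8 - 1*(-441))) - √((7 - 1*(-136)) - 175653) = √(-1981 + (8 + 441)) - √((7 + 136) - 175653) = √(-1981 + 449) - √(143 - 175653) = √(-1532) - √(-175510) = 2*I*√383 - I*√175510 = -I*√175510 + 2*I*√383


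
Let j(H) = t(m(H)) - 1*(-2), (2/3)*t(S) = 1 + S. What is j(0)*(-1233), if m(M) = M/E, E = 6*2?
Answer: -8631/2 ≈ -4315.5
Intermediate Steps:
E = 12
m(M) = M/12
t(S) = 3/2 + 3*S/2 (t(S) = 3*(1 + S)/2 = 3/2 + 3*S/2)
j(H) = 7/2 + H/8 (j(H) = (3/2 + 3*(H/12)/2) - 1*(-2) = (3/2 + H/8) + 2 = 7/2 + H/8)
j(0)*(-1233) = (7/2 + (⅛)*0)*(-1233) = (7/2 + 0)*(-1233) = (7/2)*(-1233) = -8631/2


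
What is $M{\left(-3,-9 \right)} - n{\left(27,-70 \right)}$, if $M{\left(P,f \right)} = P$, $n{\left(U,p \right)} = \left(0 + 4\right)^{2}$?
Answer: $-19$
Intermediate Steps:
$n{\left(U,p \right)} = 16$ ($n{\left(U,p \right)} = 4^{2} = 16$)
$M{\left(-3,-9 \right)} - n{\left(27,-70 \right)} = -3 - 16 = -19$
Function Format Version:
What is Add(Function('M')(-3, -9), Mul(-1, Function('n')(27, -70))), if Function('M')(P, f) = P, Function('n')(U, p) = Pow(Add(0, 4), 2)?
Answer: -19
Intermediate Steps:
Function('n')(U, p) = 16 (Function('n')(U, p) = Pow(4, 2) = 16)
Add(Function('M')(-3, -9), Mul(-1, Function('n')(27, -70))) = Add(-3, Mul(-1, 16)) = Add(-3, -16) = -19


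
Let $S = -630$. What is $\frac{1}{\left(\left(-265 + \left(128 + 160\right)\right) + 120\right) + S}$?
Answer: $- \frac{1}{487} \approx -0.0020534$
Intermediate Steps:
$\frac{1}{\left(\left(-265 + \left(128 + 160\right)\right) + 120\right) + S} = \frac{1}{\left(\left(-265 + \left(128 + 160\right)\right) + 120\right) - 630} = \frac{1}{\left(\left(-265 + 288\right) + 120\right) - 630} = \frac{1}{\left(23 + 120\right) - 630} = \frac{1}{143 - 630} = \frac{1}{-487} = - \frac{1}{487}$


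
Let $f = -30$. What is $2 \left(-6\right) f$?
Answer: $360$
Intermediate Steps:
$2 \left(-6\right) f = 2 \left(-6\right) \left(-30\right) = \left(-12\right) \left(-30\right) = 360$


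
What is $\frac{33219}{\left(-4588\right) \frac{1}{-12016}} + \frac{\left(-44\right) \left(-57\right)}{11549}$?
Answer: $\frac{1152476154600}{13246703} \approx 87001.0$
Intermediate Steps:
$\frac{33219}{\left(-4588\right) \frac{1}{-12016}} + \frac{\left(-44\right) \left(-57\right)}{11549} = \frac{33219}{\left(-4588\right) \left(- \frac{1}{12016}\right)} + 2508 \cdot \frac{1}{11549} = \frac{33219}{\frac{1147}{3004}} + \frac{2508}{11549} = 33219 \cdot \frac{3004}{1147} + \frac{2508}{11549} = \frac{99789876}{1147} + \frac{2508}{11549} = \frac{1152476154600}{13246703}$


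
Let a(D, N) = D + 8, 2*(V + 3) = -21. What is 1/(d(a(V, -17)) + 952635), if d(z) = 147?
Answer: 1/952782 ≈ 1.0496e-6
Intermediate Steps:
V = -27/2 (V = -3 + (1/2)*(-21) = -3 - 21/2 = -27/2 ≈ -13.500)
a(D, N) = 8 + D
1/(d(a(V, -17)) + 952635) = 1/(147 + 952635) = 1/952782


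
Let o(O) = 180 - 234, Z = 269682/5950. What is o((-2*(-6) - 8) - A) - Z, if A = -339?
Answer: -42213/425 ≈ -99.325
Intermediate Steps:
Z = 19263/425 (Z = 269682*(1/5950) = 19263/425 ≈ 45.325)
o(O) = -54
o((-2*(-6) - 8) - A) - Z = -54 - 1*19263/425 = -54 - 19263/425 = -42213/425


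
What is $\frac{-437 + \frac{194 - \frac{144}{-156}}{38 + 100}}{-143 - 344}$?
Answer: $\frac{390722}{436839} \approx 0.89443$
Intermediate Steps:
$\frac{-437 + \frac{194 - \frac{144}{-156}}{38 + 100}}{-143 - 344} = \frac{-437 + \frac{194 - - \frac{12}{13}}{138}}{-487} = \left(-437 + \left(194 + \frac{12}{13}\right) \frac{1}{138}\right) \left(- \frac{1}{487}\right) = \left(-437 + \frac{2534}{13} \cdot \frac{1}{138}\right) \left(- \frac{1}{487}\right) = \left(-437 + \frac{1267}{897}\right) \left(- \frac{1}{487}\right) = \left(- \frac{390722}{897}\right) \left(- \frac{1}{487}\right) = \frac{390722}{436839}$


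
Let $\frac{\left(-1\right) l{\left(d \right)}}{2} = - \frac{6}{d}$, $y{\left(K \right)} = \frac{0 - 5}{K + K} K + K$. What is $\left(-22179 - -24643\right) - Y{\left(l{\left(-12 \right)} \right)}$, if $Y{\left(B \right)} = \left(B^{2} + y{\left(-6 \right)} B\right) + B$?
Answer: $\frac{4911}{2} \approx 2455.5$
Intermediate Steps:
$y{\left(K \right)} = - \frac{5}{2} + K$ ($y{\left(K \right)} = - \frac{5}{2 K} K + K = - \frac{5}{2} + K$)
$l{\left(d \right)} = \frac{12}{d}$ ($l{\left(d \right)} = - 2 \left(- \frac{6}{d}\right) = \frac{12}{d}$)
$Y{\left(B \right)} = B^{2} - \frac{15 B}{2}$ ($Y{\left(B \right)} = \left(B^{2} + \left(- \frac{5}{2} - 6\right) B\right) + B = \left(B^{2} - \frac{17 B}{2}\right) + B = B^{2} - \frac{15 B}{2}$)
$\left(-22179 - -24643\right) - Y{\left(l{\left(-12 \right)} \right)} = \left(-22179 - -24643\right) - \frac{\frac{12}{-12} \left(-15 + 2 \frac{12}{-12}\right)}{2} = \left(-22179 + 24643\right) - \frac{12 \left(- \frac{1}{12}\right) \left(-15 + 2 \cdot 12 \left(- \frac{1}{12}\right)\right)}{2} = 2464 - \frac{1}{2} \left(-1\right) \left(-15 + 2 \left(-1\right)\right) = 2464 - \frac{1}{2} \left(-1\right) \left(-15 - 2\right) = 2464 - \frac{1}{2} \left(-1\right) \left(-17\right) = 2464 - \frac{17}{2} = \frac{4911}{2}$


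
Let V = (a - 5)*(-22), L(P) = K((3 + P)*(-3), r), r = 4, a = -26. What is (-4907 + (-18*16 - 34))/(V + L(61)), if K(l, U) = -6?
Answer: -5229/676 ≈ -7.7352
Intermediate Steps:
L(P) = -6
V = 682 (V = (-26 - 5)*(-22) = -31*(-22) = 682)
(-4907 + (-18*16 - 34))/(V + L(61)) = (-4907 + (-18*16 - 34))/(682 - 6) = (-4907 + (-288 - 34))/676 = (-4907 - 322)*(1/676) = -5229*1/676 = -5229/676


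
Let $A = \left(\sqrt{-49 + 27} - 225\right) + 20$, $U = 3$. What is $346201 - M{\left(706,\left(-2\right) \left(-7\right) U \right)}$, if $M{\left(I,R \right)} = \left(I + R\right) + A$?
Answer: $345658 - i \sqrt{22} \approx 3.4566 \cdot 10^{5} - 4.6904 i$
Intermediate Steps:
$A = -205 + i \sqrt{22}$ ($A = \left(\sqrt{-22} - 225\right) + 20 = \left(i \sqrt{22} - 225\right) + 20 = \left(-225 + i \sqrt{22}\right) + 20 = -205 + i \sqrt{22} \approx -205.0 + 4.6904 i$)
$M{\left(I,R \right)} = -205 + I + R + i \sqrt{22}$ ($M{\left(I,R \right)} = \left(I + R\right) - \left(205 - i \sqrt{22}\right) = -205 + I + R + i \sqrt{22}$)
$346201 - M{\left(706,\left(-2\right) \left(-7\right) U \right)} = 346201 - \left(-205 + 706 + \left(-2\right) \left(-7\right) 3 + i \sqrt{22}\right) = 346201 - \left(-205 + 706 + 14 \cdot 3 + i \sqrt{22}\right) = 346201 - \left(-205 + 706 + 42 + i \sqrt{22}\right) = 346201 - \left(543 + i \sqrt{22}\right) = 345658 - i \sqrt{22}$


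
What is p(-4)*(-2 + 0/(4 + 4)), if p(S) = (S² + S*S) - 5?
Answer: -54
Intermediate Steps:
p(S) = -5 + 2*S² (p(S) = (S² + S²) - 5 = 2*S² - 5 = -5 + 2*S²)
p(-4)*(-2 + 0/(4 + 4)) = (-5 + 2*(-4)²)*(-2 + 0/(4 + 4)) = (-5 + 2*16)*(-2 + 0/8) = (-5 + 32)*(-2 + (⅛)*0) = 27*(-2 + 0) = 27*(-2) = -54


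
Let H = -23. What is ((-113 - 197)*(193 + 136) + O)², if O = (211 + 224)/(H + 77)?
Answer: 3369702705625/324 ≈ 1.0400e+10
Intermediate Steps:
O = 145/18 (O = (211 + 224)/(-23 + 77) = 435/54 = 435*(1/54) = 145/18 ≈ 8.0556)
((-113 - 197)*(193 + 136) + O)² = ((-113 - 197)*(193 + 136) + 145/18)² = (-310*329 + 145/18)² = (-101990 + 145/18)² = (-1835675/18)² = 3369702705625/324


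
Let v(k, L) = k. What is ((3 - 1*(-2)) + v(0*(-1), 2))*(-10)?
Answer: -50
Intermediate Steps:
((3 - 1*(-2)) + v(0*(-1), 2))*(-10) = ((3 - 1*(-2)) + 0*(-1))*(-10) = ((3 + 2) + 0)*(-10) = (5 + 0)*(-10) = 5*(-10) = -50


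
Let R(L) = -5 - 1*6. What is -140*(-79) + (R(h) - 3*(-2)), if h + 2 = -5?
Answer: 11055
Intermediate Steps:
h = -7 (h = -2 - 5 = -7)
R(L) = -11 (R(L) = -5 - 6 = -11)
-140*(-79) + (R(h) - 3*(-2)) = -140*(-79) + (-11 - 3*(-2)) = 11060 + (-11 + 6) = 11060 - 5 = 11055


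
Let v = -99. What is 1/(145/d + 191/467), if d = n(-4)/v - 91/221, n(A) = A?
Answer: -58375/22768994 ≈ -0.0025638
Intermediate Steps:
d = -625/1683 (d = -4/(-99) - 91/221 = -4*(-1/99) - 91*1/221 = 4/99 - 7/17 = -625/1683 ≈ -0.37136)
1/(145/d + 191/467) = 1/(145/(-625/1683) + 191/467) = 1/(145*(-1683/625) + 191*(1/467)) = 1/(-48807/125 + 191/467) = 1/(-22768994/58375) = -58375/22768994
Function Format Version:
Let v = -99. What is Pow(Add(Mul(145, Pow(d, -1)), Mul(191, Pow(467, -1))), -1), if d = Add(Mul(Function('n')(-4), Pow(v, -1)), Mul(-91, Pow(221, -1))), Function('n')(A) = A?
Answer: Rational(-58375, 22768994) ≈ -0.0025638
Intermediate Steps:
d = Rational(-625, 1683) (d = Add(Mul(-4, Pow(-99, -1)), Mul(-91, Pow(221, -1))) = Add(Mul(-4, Rational(-1, 99)), Mul(-91, Rational(1, 221))) = Add(Rational(4, 99), Rational(-7, 17)) = Rational(-625, 1683) ≈ -0.37136)
Pow(Add(Mul(145, Pow(d, -1)), Mul(191, Pow(467, -1))), -1) = Pow(Add(Mul(145, Pow(Rational(-625, 1683), -1)), Mul(191, Pow(467, -1))), -1) = Pow(Add(Mul(145, Rational(-1683, 625)), Mul(191, Rational(1, 467))), -1) = Pow(Add(Rational(-48807, 125), Rational(191, 467)), -1) = Pow(Rational(-22768994, 58375), -1) = Rational(-58375, 22768994)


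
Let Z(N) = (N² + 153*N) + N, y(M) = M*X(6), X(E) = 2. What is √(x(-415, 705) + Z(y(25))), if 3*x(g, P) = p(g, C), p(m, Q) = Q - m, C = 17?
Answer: 2*√2586 ≈ 101.71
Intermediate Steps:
x(g, P) = 17/3 - g/3 (x(g, P) = (17 - g)/3 = 17/3 - g/3)
y(M) = 2*M (y(M) = M*2 = 2*M)
Z(N) = N² + 154*N
√(x(-415, 705) + Z(y(25))) = √((17/3 - ⅓*(-415)) + (2*25)*(154 + 2*25)) = √((17/3 + 415/3) + 50*(154 + 50)) = √(144 + 50*204) = √(144 + 10200) = √10344 = 2*√2586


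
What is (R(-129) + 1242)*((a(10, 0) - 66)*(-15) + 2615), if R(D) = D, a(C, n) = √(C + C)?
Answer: 4012365 - 33390*√5 ≈ 3.9377e+6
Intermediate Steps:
a(C, n) = √2*√C (a(C, n) = √(2*C) = √2*√C)
(R(-129) + 1242)*((a(10, 0) - 66)*(-15) + 2615) = (-129 + 1242)*((√2*√10 - 66)*(-15) + 2615) = 1113*((2*√5 - 66)*(-15) + 2615) = 1113*((-66 + 2*√5)*(-15) + 2615) = 1113*((990 - 30*√5) + 2615) = 1113*(3605 - 30*√5) = 4012365 - 33390*√5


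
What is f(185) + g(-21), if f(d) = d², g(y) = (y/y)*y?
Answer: 34204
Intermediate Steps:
g(y) = y (g(y) = 1*y = y)
f(185) + g(-21) = 185² - 21 = 34225 - 21 = 34204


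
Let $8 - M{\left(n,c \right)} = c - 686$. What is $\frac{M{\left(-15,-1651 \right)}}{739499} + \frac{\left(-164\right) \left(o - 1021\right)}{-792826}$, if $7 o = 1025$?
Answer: $- \frac{364724336601}{2052029119609} \approx -0.17774$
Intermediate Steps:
$o = \frac{1025}{7}$ ($o = \frac{1}{7} \cdot 1025 = \frac{1025}{7} \approx 146.43$)
$M{\left(n,c \right)} = 694 - c$ ($M{\left(n,c \right)} = 8 - \left(c - 686\right) = 8 - \left(-686 + c\right) = 694 - c$)
$\frac{M{\left(-15,-1651 \right)}}{739499} + \frac{\left(-164\right) \left(o - 1021\right)}{-792826} = \frac{694 - -1651}{739499} + \frac{\left(-164\right) \left(\frac{1025}{7} - 1021\right)}{-792826} = \left(694 + 1651\right) \frac{1}{739499} + \left(-164\right) \left(- \frac{6122}{7}\right) \left(- \frac{1}{792826}\right) = 2345 \cdot \frac{1}{739499} + \frac{1004008}{7} \left(- \frac{1}{792826}\right) = \frac{2345}{739499} - \frac{502004}{2774891} = - \frac{364724336601}{2052029119609}$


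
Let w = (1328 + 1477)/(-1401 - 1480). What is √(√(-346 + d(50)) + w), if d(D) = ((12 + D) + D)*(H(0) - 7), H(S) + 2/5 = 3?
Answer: √(-202030125 + 124502415*I*√2330)/14405 ≈ 3.742 + 3.8699*I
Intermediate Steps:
H(S) = 13/5 (H(S) = -⅖ + 3 = 13/5)
w = -2805/2881 (w = 2805/(-2881) = 2805*(-1/2881) = -2805/2881 ≈ -0.97362)
d(D) = -264/5 - 44*D/5 (d(D) = ((12 + D) + D)*(13/5 - 7) = (12 + 2*D)*(-22/5) = -264/5 - 44*D/5)
√(√(-346 + d(50)) + w) = √(√(-346 + (-264/5 - 44/5*50)) - 2805/2881) = √(√(-346 + (-264/5 - 440)) - 2805/2881) = √(√(-346 - 2464/5) - 2805/2881) = √(√(-4194/5) - 2805/2881) = √(3*I*√2330/5 - 2805/2881) = √(-2805/2881 + 3*I*√2330/5)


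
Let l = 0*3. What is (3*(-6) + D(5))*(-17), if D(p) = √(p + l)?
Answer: 306 - 17*√5 ≈ 267.99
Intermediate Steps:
l = 0
D(p) = √p (D(p) = √(p + 0) = √p)
(3*(-6) + D(5))*(-17) = (3*(-6) + √5)*(-17) = (-18 + √5)*(-17) = 306 - 17*√5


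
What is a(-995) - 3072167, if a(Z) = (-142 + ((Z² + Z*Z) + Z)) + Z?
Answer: -1094249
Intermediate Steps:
a(Z) = -142 + 2*Z + 2*Z² (a(Z) = (-142 + ((Z² + Z²) + Z)) + Z = (-142 + (2*Z² + Z)) + Z = (-142 + (Z + 2*Z²)) + Z = (-142 + Z + 2*Z²) + Z = -142 + 2*Z + 2*Z²)
a(-995) - 3072167 = (-142 + 2*(-995) + 2*(-995)²) - 3072167 = (-142 - 1990 + 2*990025) - 3072167 = (-142 - 1990 + 1980050) - 3072167 = 1977918 - 3072167 = -1094249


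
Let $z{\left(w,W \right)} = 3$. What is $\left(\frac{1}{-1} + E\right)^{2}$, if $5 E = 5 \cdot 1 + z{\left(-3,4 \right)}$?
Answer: $\frac{9}{25} \approx 0.36$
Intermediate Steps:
$E = \frac{8}{5}$ ($E = \frac{5 \cdot 1 + 3}{5} = \frac{5 + 3}{5} = \frac{1}{5} \cdot 8 = \frac{8}{5} \approx 1.6$)
$\left(\frac{1}{-1} + E\right)^{2} = \left(\frac{1}{-1} + \frac{8}{5}\right)^{2} = \left(-1 + \frac{8}{5}\right)^{2} = \left(\frac{3}{5}\right)^{2} = \frac{9}{25}$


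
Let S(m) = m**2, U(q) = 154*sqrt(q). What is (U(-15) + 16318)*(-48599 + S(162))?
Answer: -364788890 - 3442670*I*sqrt(15) ≈ -3.6479e+8 - 1.3333e+7*I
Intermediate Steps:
(U(-15) + 16318)*(-48599 + S(162)) = (154*sqrt(-15) + 16318)*(-48599 + 162**2) = (154*(I*sqrt(15)) + 16318)*(-48599 + 26244) = (154*I*sqrt(15) + 16318)*(-22355) = (16318 + 154*I*sqrt(15))*(-22355) = -364788890 - 3442670*I*sqrt(15)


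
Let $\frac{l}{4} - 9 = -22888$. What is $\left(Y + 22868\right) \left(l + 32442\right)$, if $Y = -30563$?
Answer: $454574430$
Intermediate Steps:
$l = -91516$ ($l = 36 + 4 \left(-22888\right) = 36 - 91552 = -91516$)
$\left(Y + 22868\right) \left(l + 32442\right) = \left(-30563 + 22868\right) \left(-91516 + 32442\right) = \left(-7695\right) \left(-59074\right) = 454574430$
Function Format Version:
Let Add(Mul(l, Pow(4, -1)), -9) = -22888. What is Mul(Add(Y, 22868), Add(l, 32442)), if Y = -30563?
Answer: 454574430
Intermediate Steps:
l = -91516 (l = Add(36, Mul(4, -22888)) = Add(36, -91552) = -91516)
Mul(Add(Y, 22868), Add(l, 32442)) = Mul(Add(-30563, 22868), Add(-91516, 32442)) = Mul(-7695, -59074) = 454574430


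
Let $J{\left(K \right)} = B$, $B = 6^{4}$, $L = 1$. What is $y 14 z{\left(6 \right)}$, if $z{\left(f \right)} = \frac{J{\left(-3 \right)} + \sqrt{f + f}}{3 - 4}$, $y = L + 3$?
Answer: $-72576 - 112 \sqrt{3} \approx -72770.0$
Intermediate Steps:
$B = 1296$
$J{\left(K \right)} = 1296$
$y = 4$ ($y = 1 + 3 = 4$)
$z{\left(f \right)} = -1296 - \sqrt{2} \sqrt{f}$ ($z{\left(f \right)} = \frac{1296 + \sqrt{f + f}}{3 - 4} = \frac{1296 + \sqrt{2 f}}{-1} = \left(1296 + \sqrt{2} \sqrt{f}\right) \left(-1\right) = -1296 - \sqrt{2} \sqrt{f}$)
$y 14 z{\left(6 \right)} = 4 \cdot 14 \left(-1296 - \sqrt{2} \sqrt{6}\right) = 56 \left(-1296 - 2 \sqrt{3}\right) = -72576 - 112 \sqrt{3}$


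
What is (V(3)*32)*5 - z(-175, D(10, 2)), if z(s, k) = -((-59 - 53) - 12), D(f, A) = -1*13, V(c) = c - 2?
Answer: 36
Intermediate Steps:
V(c) = -2 + c
D(f, A) = -13
z(s, k) = 124 (z(s, k) = -(-112 - 12) = -1*(-124) = 124)
(V(3)*32)*5 - z(-175, D(10, 2)) = ((-2 + 3)*32)*5 - 1*124 = (1*32)*5 - 124 = 32*5 - 124 = 160 - 124 = 36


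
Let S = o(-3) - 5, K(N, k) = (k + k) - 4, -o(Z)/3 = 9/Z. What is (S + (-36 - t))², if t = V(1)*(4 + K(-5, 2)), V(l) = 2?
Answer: 1600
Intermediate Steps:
o(Z) = -27/Z
K(N, k) = -4 + 2*k (K(N, k) = 2*k - 4 = -4 + 2*k)
t = 8 (t = 2*(4 + (-4 + 2*2)) = 2*(4 + (-4 + 4)) = 2*(4 + 0) = 2*4 = 8)
S = 4 (S = -27/(-3) - 5 = -27*(-⅓) - 5 = 9 - 5 = 4)
(S + (-36 - t))² = (4 + (-36 - 1*8))² = (4 + (-36 - 8))² = (4 - 44)² = (-40)² = 1600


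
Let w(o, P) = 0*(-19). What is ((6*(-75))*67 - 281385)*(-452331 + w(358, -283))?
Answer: 140916938085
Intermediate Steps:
w(o, P) = 0
((6*(-75))*67 - 281385)*(-452331 + w(358, -283)) = ((6*(-75))*67 - 281385)*(-452331 + 0) = (-450*67 - 281385)*(-452331) = (-30150 - 281385)*(-452331) = -311535*(-452331) = 140916938085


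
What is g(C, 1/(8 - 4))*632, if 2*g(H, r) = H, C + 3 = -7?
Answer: -3160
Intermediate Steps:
C = -10 (C = -3 - 7 = -10)
g(H, r) = H/2
g(C, 1/(8 - 4))*632 = ((½)*(-10))*632 = -5*632 = -3160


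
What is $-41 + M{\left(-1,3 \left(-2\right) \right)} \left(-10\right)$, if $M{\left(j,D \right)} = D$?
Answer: $19$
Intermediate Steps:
$-41 + M{\left(-1,3 \left(-2\right) \right)} \left(-10\right) = -41 + 3 \left(-2\right) \left(-10\right) = -41 - -60 = -41 + 60 = 19$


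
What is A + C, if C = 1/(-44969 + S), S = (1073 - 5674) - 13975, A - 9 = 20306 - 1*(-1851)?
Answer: 1408538469/63545 ≈ 22166.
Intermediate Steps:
A = 22166 (A = 9 + (20306 - 1*(-1851)) = 9 + (20306 + 1851) = 9 + 22157 = 22166)
S = -18576 (S = -4601 - 13975 = -18576)
C = -1/63545 (C = 1/(-44969 - 18576) = 1/(-63545) = -1/63545 ≈ -1.5737e-5)
A + C = 22166 - 1/63545 = 1408538469/63545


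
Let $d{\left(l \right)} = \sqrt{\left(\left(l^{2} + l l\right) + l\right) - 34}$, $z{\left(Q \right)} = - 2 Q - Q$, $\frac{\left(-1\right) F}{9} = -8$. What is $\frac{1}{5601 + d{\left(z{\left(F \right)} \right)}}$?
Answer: $\frac{5601}{31278139} - \frac{\sqrt{93062}}{31278139} \approx 0.00016932$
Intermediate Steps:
$F = 72$ ($F = \left(-9\right) \left(-8\right) = 72$)
$z{\left(Q \right)} = - 3 Q$
$d{\left(l \right)} = \sqrt{-34 + l + 2 l^{2}}$ ($d{\left(l \right)} = \sqrt{\left(\left(l^{2} + l^{2}\right) + l\right) - 34} = \sqrt{\left(2 l^{2} + l\right) - 34} = \sqrt{\left(l + 2 l^{2}\right) - 34} = \sqrt{-34 + l + 2 l^{2}}$)
$\frac{1}{5601 + d{\left(z{\left(F \right)} \right)}} = \frac{1}{5601 + \sqrt{-34 - 216 + 2 \left(\left(-3\right) 72\right)^{2}}} = \frac{1}{5601 + \sqrt{-34 - 216 + 2 \left(-216\right)^{2}}} = \frac{1}{5601 + \sqrt{-34 - 216 + 2 \cdot 46656}} = \frac{1}{5601 + \sqrt{-34 - 216 + 93312}} = \frac{1}{5601 + \sqrt{93062}}$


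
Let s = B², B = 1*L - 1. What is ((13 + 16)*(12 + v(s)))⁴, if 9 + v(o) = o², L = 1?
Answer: 57289761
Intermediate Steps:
B = 0 (B = 1*1 - 1 = 1 - 1 = 0)
s = 0 (s = 0² = 0)
v(o) = -9 + o²
((13 + 16)*(12 + v(s)))⁴ = ((13 + 16)*(12 + (-9 + 0²)))⁴ = (29*(12 + (-9 + 0)))⁴ = (29*(12 - 9))⁴ = (29*3)⁴ = 87⁴ = 57289761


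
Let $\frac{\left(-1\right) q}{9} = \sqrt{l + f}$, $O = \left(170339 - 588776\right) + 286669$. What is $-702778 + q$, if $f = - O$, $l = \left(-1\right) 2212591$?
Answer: $-702778 - 9 i \sqrt{2080823} \approx -7.0278 \cdot 10^{5} - 12983.0 i$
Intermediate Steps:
$O = -131768$ ($O = -418437 + 286669 = -131768$)
$l = -2212591$
$f = 131768$ ($f = \left(-1\right) \left(-131768\right) = 131768$)
$q = - 9 i \sqrt{2080823}$ ($q = - 9 \sqrt{-2212591 + 131768} = - 9 \sqrt{-2080823} = - 9 i \sqrt{2080823} \approx - 12983.0 i$)
$-702778 + q = -702778 - 9 i \sqrt{2080823}$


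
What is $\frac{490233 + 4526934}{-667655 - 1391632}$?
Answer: $- \frac{1672389}{686429} \approx -2.4364$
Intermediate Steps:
$\frac{490233 + 4526934}{-667655 - 1391632} = \frac{5017167}{-2059287} = 5017167 \left(- \frac{1}{2059287}\right) = - \frac{1672389}{686429}$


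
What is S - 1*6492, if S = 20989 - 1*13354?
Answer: 1143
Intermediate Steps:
S = 7635 (S = 20989 - 13354 = 7635)
S - 1*6492 = 7635 - 1*6492 = 7635 - 6492 = 1143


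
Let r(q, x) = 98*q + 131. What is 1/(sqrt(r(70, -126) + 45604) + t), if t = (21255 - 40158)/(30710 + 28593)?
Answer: 1121004609/184968148000946 + 3516845809*sqrt(52595)/184968148000946 ≈ 0.0043665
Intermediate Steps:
r(q, x) = 131 + 98*q
t = -18903/59303 ≈ -0.31875
1/(sqrt(r(70, -126) + 45604) + t) = 1/(sqrt((131 + 98*70) + 45604) - 18903/59303) = 1/(sqrt((131 + 6860) + 45604) - 18903/59303) = 1/(sqrt(6991 + 45604) - 18903/59303) = 1/(sqrt(52595) - 18903/59303) = 1/(-18903/59303 + sqrt(52595))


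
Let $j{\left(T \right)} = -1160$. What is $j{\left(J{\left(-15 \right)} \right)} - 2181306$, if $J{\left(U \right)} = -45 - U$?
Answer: $-2182466$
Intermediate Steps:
$j{\left(J{\left(-15 \right)} \right)} - 2181306 = -1160 - 2181306 = -2182466$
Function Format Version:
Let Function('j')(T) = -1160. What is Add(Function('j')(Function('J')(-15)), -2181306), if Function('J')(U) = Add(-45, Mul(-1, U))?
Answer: -2182466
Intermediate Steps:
Add(Function('j')(Function('J')(-15)), -2181306) = Add(-1160, -2181306) = -2182466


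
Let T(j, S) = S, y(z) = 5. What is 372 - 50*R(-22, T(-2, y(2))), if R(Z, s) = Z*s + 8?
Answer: 5472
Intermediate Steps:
R(Z, s) = 8 + Z*s
372 - 50*R(-22, T(-2, y(2))) = 372 - 50*(8 - 22*5) = 372 - 50*(8 - 110) = 372 - 50*(-102) = 372 + 5100 = 5472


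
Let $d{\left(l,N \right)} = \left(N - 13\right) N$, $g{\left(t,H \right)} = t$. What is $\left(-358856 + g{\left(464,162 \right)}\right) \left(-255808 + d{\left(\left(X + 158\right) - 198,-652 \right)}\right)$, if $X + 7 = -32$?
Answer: $-63712062624$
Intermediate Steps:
$X = -39$ ($X = -7 - 32 = -39$)
$d{\left(l,N \right)} = N \left(-13 + N\right)$ ($d{\left(l,N \right)} = \left(-13 + N\right) N = N \left(-13 + N\right)$)
$\left(-358856 + g{\left(464,162 \right)}\right) \left(-255808 + d{\left(\left(X + 158\right) - 198,-652 \right)}\right) = \left(-358856 + 464\right) \left(-255808 - 652 \left(-13 - 652\right)\right) = - 358392 \left(-255808 - -433580\right) = - 358392 \left(-255808 + 433580\right) = \left(-358392\right) 177772 = -63712062624$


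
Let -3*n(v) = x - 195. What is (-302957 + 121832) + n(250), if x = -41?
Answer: -543139/3 ≈ -1.8105e+5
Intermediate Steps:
n(v) = 236/3 (n(v) = -(-41 - 195)/3 = -1/3*(-236) = 236/3)
(-302957 + 121832) + n(250) = (-302957 + 121832) + 236/3 = -181125 + 236/3 = -543139/3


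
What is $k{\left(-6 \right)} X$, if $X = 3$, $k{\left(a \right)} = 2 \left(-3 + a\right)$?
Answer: $-54$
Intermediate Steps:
$k{\left(a \right)} = -6 + 2 a$
$k{\left(-6 \right)} X = \left(-6 + 2 \left(-6\right)\right) 3 = \left(-6 - 12\right) 3 = \left(-18\right) 3 = -54$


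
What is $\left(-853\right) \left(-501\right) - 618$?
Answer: $426735$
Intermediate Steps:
$\left(-853\right) \left(-501\right) - 618 = 427353 - 618 = 426735$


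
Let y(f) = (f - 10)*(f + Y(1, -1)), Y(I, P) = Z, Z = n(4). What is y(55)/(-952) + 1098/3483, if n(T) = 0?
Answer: -841681/368424 ≈ -2.2845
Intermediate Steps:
Z = 0
Y(I, P) = 0
y(f) = f*(-10 + f) (y(f) = (f - 10)*(f + 0) = (-10 + f)*f = f*(-10 + f))
y(55)/(-952) + 1098/3483 = (55*(-10 + 55))/(-952) + 1098/3483 = (55*45)*(-1/952) + 1098*(1/3483) = 2475*(-1/952) + 122/387 = -2475/952 + 122/387 = -841681/368424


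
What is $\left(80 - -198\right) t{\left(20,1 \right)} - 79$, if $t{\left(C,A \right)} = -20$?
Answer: $-5639$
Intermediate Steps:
$\left(80 - -198\right) t{\left(20,1 \right)} - 79 = \left(80 - -198\right) \left(-20\right) - 79 = \left(80 + 198\right) \left(-20\right) - 79 = 278 \left(-20\right) - 79 = -5560 - 79 = -5639$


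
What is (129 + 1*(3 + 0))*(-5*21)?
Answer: -13860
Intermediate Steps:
(129 + 1*(3 + 0))*(-5*21) = (129 + 1*3)*(-105) = (129 + 3)*(-105) = 132*(-105) = -13860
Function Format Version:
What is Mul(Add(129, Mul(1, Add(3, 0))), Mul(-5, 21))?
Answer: -13860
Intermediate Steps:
Mul(Add(129, Mul(1, Add(3, 0))), Mul(-5, 21)) = Mul(Add(129, Mul(1, 3)), -105) = Mul(Add(129, 3), -105) = Mul(132, -105) = -13860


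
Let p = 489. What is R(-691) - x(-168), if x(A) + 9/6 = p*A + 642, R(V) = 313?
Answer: 163649/2 ≈ 81825.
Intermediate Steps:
x(A) = 1281/2 + 489*A (x(A) = -3/2 + (489*A + 642) = -3/2 + (642 + 489*A) = 1281/2 + 489*A)
R(-691) - x(-168) = 313 - (1281/2 + 489*(-168)) = 313 - (1281/2 - 82152) = 313 - 1*(-163023/2) = 313 + 163023/2 = 163649/2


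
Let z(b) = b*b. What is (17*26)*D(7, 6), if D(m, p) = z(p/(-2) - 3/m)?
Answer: 254592/49 ≈ 5195.8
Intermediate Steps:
z(b) = b²
D(m, p) = (-3/m - p/2)² (D(m, p) = (p/(-2) - 3/m)² = (p*(-½) - 3/m)² = (-p/2 - 3/m)² = (-3/m - p/2)²)
(17*26)*D(7, 6) = (17*26)*((¼)*(6 + 7*6)²/7²) = 442*((¼)*(1/49)*(6 + 42)²) = 442*((¼)*(1/49)*48²) = 442*((¼)*(1/49)*2304) = 442*(576/49) = 254592/49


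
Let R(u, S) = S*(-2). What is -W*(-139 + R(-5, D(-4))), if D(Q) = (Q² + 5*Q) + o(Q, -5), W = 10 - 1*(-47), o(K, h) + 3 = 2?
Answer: 7353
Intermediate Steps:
o(K, h) = -1 (o(K, h) = -3 + 2 = -1)
W = 57 (W = 10 + 47 = 57)
D(Q) = -1 + Q² + 5*Q (D(Q) = (Q² + 5*Q) - 1 = -1 + Q² + 5*Q)
R(u, S) = -2*S
-W*(-139 + R(-5, D(-4))) = -57*(-139 - 2*(-1 + (-4)² + 5*(-4))) = -57*(-139 - 2*(-1 + 16 - 20)) = -57*(-139 - 2*(-5)) = -57*(-139 + 10) = -57*(-129) = -1*(-7353) = 7353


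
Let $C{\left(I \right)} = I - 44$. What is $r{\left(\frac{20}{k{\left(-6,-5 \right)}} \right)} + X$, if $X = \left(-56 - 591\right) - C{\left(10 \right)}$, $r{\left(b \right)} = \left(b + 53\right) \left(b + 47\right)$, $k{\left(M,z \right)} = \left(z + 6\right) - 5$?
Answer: $1403$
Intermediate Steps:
$C{\left(I \right)} = -44 + I$
$k{\left(M,z \right)} = 1 + z$ ($k{\left(M,z \right)} = \left(6 + z\right) - 5 = 1 + z$)
$r{\left(b \right)} = \left(47 + b\right) \left(53 + b\right)$ ($r{\left(b \right)} = \left(53 + b\right) \left(47 + b\right) = \left(47 + b\right) \left(53 + b\right)$)
$X = -613$ ($X = \left(-56 - 591\right) - \left(-44 + 10\right) = \left(-56 - 591\right) - -34 = -647 + 34 = -613$)
$r{\left(\frac{20}{k{\left(-6,-5 \right)}} \right)} + X = \left(2491 + \left(\frac{20}{1 - 5}\right)^{2} + 100 \frac{20}{1 - 5}\right) - 613 = \left(2491 + \left(\frac{20}{-4}\right)^{2} + 100 \frac{20}{-4}\right) - 613 = \left(2491 + \left(20 \left(- \frac{1}{4}\right)\right)^{2} + 100 \cdot 20 \left(- \frac{1}{4}\right)\right) - 613 = \left(2491 + \left(-5\right)^{2} + 100 \left(-5\right)\right) - 613 = \left(2491 + 25 - 500\right) - 613 = 2016 - 613 = 1403$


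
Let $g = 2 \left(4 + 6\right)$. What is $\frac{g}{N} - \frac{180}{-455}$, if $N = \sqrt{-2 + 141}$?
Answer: $\frac{36}{91} + \frac{20 \sqrt{139}}{139} \approx 2.092$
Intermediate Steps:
$N = \sqrt{139} \approx 11.79$
$g = 20$ ($g = 2 \cdot 10 = 20$)
$\frac{g}{N} - \frac{180}{-455} = \frac{20}{\sqrt{139}} - \frac{180}{-455} = 20 \frac{\sqrt{139}}{139} - - \frac{36}{91} = \frac{20 \sqrt{139}}{139} + \frac{36}{91} = \frac{36}{91} + \frac{20 \sqrt{139}}{139}$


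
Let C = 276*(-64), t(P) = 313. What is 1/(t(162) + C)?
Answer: -1/17351 ≈ -5.7634e-5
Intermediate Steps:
C = -17664
1/(t(162) + C) = 1/(313 - 17664) = 1/(-17351) = -1/17351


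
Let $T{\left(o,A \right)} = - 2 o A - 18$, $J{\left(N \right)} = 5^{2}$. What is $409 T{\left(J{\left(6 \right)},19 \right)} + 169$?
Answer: $-395743$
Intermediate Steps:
$J{\left(N \right)} = 25$
$T{\left(o,A \right)} = -18 - 2 A o$ ($T{\left(o,A \right)} = - 2 A o - 18 = -18 - 2 A o$)
$409 T{\left(J{\left(6 \right)},19 \right)} + 169 = 409 \left(-18 - 38 \cdot 25\right) + 169 = 409 \left(-18 - 950\right) + 169 = 409 \left(-968\right) + 169 = -395912 + 169 = -395743$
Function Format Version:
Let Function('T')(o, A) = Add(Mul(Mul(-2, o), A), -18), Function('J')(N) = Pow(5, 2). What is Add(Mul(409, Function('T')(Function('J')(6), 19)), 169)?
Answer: -395743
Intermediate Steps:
Function('J')(N) = 25
Function('T')(o, A) = Add(-18, Mul(-2, A, o)) (Function('T')(o, A) = Add(Mul(-2, A, o), -18) = Add(-18, Mul(-2, A, o)))
Add(Mul(409, Function('T')(Function('J')(6), 19)), 169) = Add(Mul(409, Add(-18, Mul(-2, 19, 25))), 169) = Add(Mul(409, Add(-18, -950)), 169) = Add(Mul(409, -968), 169) = Add(-395912, 169) = -395743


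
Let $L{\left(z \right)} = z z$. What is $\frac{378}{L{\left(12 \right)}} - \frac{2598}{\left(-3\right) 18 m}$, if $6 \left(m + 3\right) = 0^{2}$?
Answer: $- \frac{2897}{216} \approx -13.412$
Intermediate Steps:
$L{\left(z \right)} = z^{2}$
$m = -3$ ($m = -3 + \frac{0^{2}}{6} = -3 + \frac{1}{6} \cdot 0 = -3 + 0 = -3$)
$\frac{378}{L{\left(12 \right)}} - \frac{2598}{\left(-3\right) 18 m} = \frac{378}{12^{2}} - \frac{2598}{\left(-3\right) 18 \left(-3\right)} = \frac{378}{144} - \frac{2598}{\left(-54\right) \left(-3\right)} = 378 \cdot \frac{1}{144} - \frac{2598}{162} = \frac{21}{8} - \frac{433}{27} = - \frac{2897}{216}$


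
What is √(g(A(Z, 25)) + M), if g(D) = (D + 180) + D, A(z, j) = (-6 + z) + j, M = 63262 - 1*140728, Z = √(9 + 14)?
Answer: √(-77248 + 2*√23) ≈ 277.92*I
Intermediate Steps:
Z = √23 ≈ 4.7958
M = -77466 (M = 63262 - 140728 = -77466)
A(z, j) = -6 + j + z
g(D) = 180 + 2*D (g(D) = (180 + D) + D = 180 + 2*D)
√(g(A(Z, 25)) + M) = √((180 + 2*(-6 + 25 + √23)) - 77466) = √((180 + 2*(19 + √23)) - 77466) = √((180 + (38 + 2*√23)) - 77466) = √((218 + 2*√23) - 77466) = √(-77248 + 2*√23)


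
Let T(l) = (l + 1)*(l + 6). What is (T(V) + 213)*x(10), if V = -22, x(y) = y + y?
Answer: 10980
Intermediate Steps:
x(y) = 2*y
T(l) = (1 + l)*(6 + l)
(T(V) + 213)*x(10) = ((6 + (-22)**2 + 7*(-22)) + 213)*(2*10) = ((6 + 484 - 154) + 213)*20 = (336 + 213)*20 = 549*20 = 10980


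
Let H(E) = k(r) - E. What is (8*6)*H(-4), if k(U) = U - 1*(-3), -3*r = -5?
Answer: 416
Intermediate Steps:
r = 5/3 (r = -⅓*(-5) = 5/3 ≈ 1.6667)
k(U) = 3 + U (k(U) = U + 3 = 3 + U)
H(E) = 14/3 - E (H(E) = (3 + 5/3) - E = 14/3 - E)
(8*6)*H(-4) = (8*6)*(14/3 - 1*(-4)) = 48*(14/3 + 4) = 48*(26/3) = 416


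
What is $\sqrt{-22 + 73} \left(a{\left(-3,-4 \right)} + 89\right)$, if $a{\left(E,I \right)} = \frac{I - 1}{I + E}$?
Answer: $\frac{628 \sqrt{51}}{7} \approx 640.69$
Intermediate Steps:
$a{\left(E,I \right)} = \frac{-1 + I}{E + I}$
$\sqrt{-22 + 73} \left(a{\left(-3,-4 \right)} + 89\right) = \sqrt{-22 + 73} \left(\frac{-1 - 4}{-3 - 4} + 89\right) = \sqrt{51} \left(\frac{1}{-7} \left(-5\right) + 89\right) = \sqrt{51} \left(\left(- \frac{1}{7}\right) \left(-5\right) + 89\right) = \sqrt{51} \left(\frac{5}{7} + 89\right) = \sqrt{51} \cdot \frac{628}{7} = \frac{628 \sqrt{51}}{7}$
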